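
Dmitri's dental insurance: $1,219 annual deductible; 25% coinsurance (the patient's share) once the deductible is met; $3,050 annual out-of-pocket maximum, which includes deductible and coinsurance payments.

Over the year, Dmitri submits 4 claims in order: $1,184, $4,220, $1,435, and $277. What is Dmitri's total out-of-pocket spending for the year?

$2,693.25

Claim 1 — $1,184: entire amount goes to the deductible. Patient owes $1,184 (running OOP $1,184).
Claim 2 — $4,220: $35 finishes the deductible; $4,185 goes to coinsurance; coinsurance $4,185 × 25% = $1,046.25. Patient pays $1,081.25; OOP now $2,265.25.
Claim 3 — $1,435: 25% coinsurance on $1,435 = $358.75. Patient owes $358.75 (running OOP $2,624).
Claim 4 — $277: deductible met; 25% of $277 = $69.25. Cost to patient: $69.25. OOP to date $2,693.25.
Total paid by the patient: $1,184 + $1,081.25 + $358.75 + $69.25 = $2,693.25.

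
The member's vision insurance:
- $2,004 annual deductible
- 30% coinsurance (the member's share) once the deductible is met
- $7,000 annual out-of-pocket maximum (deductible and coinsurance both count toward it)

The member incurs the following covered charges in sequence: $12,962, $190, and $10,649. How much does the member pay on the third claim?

$1,651.60

Claim 1 — $12,962: $2,004 to deductible, leaving $10,958; 30% of $10,958 = $3,287.40. Member owes $5,291.40 (running OOP $5,291.40).
Claim 2 — $190: deductible met; 30% of $190 = $57. Member pays $57; OOP now $5,348.40.
Claim 3 — $10,649: deductible already satisfied, so member's share is 30% × $10,649 = $3,194.70. That would push OOP to $8,543.10, over the $7,000 cap, so member pays $7,000 − $5,348.40 = $1,651.60.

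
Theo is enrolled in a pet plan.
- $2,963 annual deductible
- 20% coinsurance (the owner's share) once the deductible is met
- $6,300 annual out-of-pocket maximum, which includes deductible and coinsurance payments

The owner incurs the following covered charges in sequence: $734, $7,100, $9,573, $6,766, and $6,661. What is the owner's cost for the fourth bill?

Claim 1 — $734: entire amount goes to the deductible. Cost to owner: $734. OOP to date $734.
Claim 2 — $7,100: $2,229 finishes the deductible; $4,871 goes to coinsurance; coinsurance $4,871 × 20% = $974.20. Owner owes $3,203.20 (running OOP $3,937.20).
Claim 3 — $9,573: deductible met; 20% of $9,573 = $1,914.60. Cost to owner: $1,914.60. OOP to date $5,851.80.
Claim 4 — $6,766: deductible already satisfied, so owner's share is 20% × $6,766 = $1,353.20. OOP would hit $7,205 > $6,300, so the cap limits the owner to $6,300 − $5,851.80 = $448.20.

$448.20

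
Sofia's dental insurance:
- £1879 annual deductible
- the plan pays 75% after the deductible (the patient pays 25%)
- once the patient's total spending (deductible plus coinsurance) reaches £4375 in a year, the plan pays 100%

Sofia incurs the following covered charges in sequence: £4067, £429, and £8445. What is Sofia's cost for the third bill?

#1 (£4067): £1879 to deductible, leaving £2188; patient's 25% is £547. Cost to patient: £2426. OOP to date £2426.
#2 (£429): deductible met; 25% of £429 = £107.25. Patient owes £107.25 (running OOP £2533.25).
#3 (£8445): 25% coinsurance on £8445 = £2111.25. That would push OOP to £4644.50, over the £4375 cap, so patient pays £4375 − £2533.25 = £1841.75.

£1841.75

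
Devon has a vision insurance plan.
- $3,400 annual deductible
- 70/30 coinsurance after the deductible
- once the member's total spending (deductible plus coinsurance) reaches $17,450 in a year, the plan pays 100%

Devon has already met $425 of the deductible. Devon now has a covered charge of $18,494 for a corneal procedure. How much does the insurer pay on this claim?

$10,863.30

Deductible still to meet: $3,400 − $425 = $2,975.
After the $2,975 deductible portion, $18,494 − $2,975 = $15,519 is subject to coinsurance.
Member's 30% share of $15,519 is $4,655.70.
So the member owes $2,975 + $4,655.70 = $7,630.70 before any cap.
Total out-of-pocket so far would be $425 + $7,630.70 = $8,055.70, below the $17,450 cap — no reduction.
Insurer pays the balance: $18,494 − $7,630.70 = $10,863.30.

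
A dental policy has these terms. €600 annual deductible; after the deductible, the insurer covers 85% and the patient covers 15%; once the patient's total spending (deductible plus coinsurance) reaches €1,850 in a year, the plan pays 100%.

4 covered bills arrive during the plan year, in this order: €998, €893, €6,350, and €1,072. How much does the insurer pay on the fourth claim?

€968.15

Claim 1 — €998: €600 to deductible, leaving €398; 15% of €398 = €59.70. Patient owes €659.70 (running OOP €659.70). Plan pays €998 − €659.70 = €338.30.
Claim 2 — €893: deductible already satisfied, so patient's share is 15% × €893 = €133.95. Patient pays €133.95; OOP now €793.65. Insurer: €893 − €133.95 = €759.05.
Claim 3 — €6,350: 15% coinsurance on €6,350 = €952.50. Cost to patient: €952.50. OOP to date €1,746.15. Insurer: €6,350 − €952.50 = €5,397.50.
Claim 4 — €1,072: deductible met; 15% of €1,072 = €160.80. That would push OOP to €1,906.95, over the €1,850 cap, so patient pays €1,850 − €1,746.15 = €103.85. Plan pays €1,072 − €103.85 = €968.15.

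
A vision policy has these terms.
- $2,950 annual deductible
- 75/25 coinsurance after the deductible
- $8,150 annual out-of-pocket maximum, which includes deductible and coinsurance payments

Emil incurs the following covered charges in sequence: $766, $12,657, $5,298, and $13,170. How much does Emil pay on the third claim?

#1 ($766): entire amount goes to the deductible. Member pays $766; OOP now $766.
#2 ($12,657): $2,184 to deductible, leaving $10,473; 25% of $10,473 = $2,618.25. Member owes $4,802.25 (running OOP $5,568.25).
#3 ($5,298): deductible already satisfied, so member's share is 25% × $5,298 = $1,324.50. Member owes $1,324.50 (running OOP $6,892.75).

$1,324.50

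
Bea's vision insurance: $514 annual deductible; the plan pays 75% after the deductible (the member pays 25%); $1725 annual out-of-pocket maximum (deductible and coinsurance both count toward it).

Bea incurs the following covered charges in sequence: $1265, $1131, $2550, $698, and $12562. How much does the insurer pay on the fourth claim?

$595

Claim 1 — $1265: deductible takes $514, $751 remains; 25% of $751 = $187.75. Member pays $701.75; OOP now $701.75. Insurer: $1265 − $701.75 = $563.25.
Claim 2 — $1131: 25% coinsurance on $1131 = $282.75. Member pays $282.75; OOP now $984.50. Insurer: $1131 − $282.75 = $848.25.
Claim 3 — $2550: 25% coinsurance on $2550 = $637.50. Member owes $637.50 (running OOP $1622). Plan pays $2550 − $637.50 = $1912.50.
Claim 4 — $698: deductible already satisfied, so member's share is 25% × $698 = $174.50. That would push OOP to $1796.50, over the $1725 cap, so member pays $1725 − $1622 = $103. Insurer: $698 − $103 = $595.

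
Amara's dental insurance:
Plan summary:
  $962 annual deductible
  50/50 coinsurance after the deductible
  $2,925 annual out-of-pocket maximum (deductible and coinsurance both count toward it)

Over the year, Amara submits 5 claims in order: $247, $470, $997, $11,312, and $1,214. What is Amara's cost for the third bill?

Claim 1 — $247: fully absorbed by the deductible. Cost to patient: $247. OOP to date $247.
Claim 2 — $470: fully absorbed by the deductible. Patient pays $470; OOP now $717.
Claim 3 — $997: $245 to deductible, leaving $752; coinsurance $752 × 50% = $376. Patient owes $621 (running OOP $1,338).

$621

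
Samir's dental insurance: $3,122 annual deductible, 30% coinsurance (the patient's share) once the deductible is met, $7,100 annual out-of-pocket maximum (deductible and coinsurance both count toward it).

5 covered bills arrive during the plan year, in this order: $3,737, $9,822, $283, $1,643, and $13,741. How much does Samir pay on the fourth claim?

$492.90

Bill 1, $3,737: deductible takes $3,122, $615 remains; coinsurance $615 × 30% = $184.50. Patient pays $3,306.50; OOP now $3,306.50.
Bill 2, $9,822: deductible met; 30% of $9,822 = $2,946.60. Cost to patient: $2,946.60. OOP to date $6,253.10.
Bill 3, $283: deductible already satisfied, so patient's share is 30% × $283 = $84.90. Cost to patient: $84.90. OOP to date $6,338.
Bill 4, $1,643: deductible already satisfied, so patient's share is 30% × $1,643 = $492.90. Cost to patient: $492.90. OOP to date $6,830.90.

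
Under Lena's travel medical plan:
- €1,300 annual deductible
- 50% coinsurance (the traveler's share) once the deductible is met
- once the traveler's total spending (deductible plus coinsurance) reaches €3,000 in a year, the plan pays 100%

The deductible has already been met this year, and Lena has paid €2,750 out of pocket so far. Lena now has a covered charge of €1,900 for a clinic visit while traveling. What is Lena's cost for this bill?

€250

With the deductible met, the entire €1,900 is subject to coinsurance.
50% of €1,900 = €950 falls to the traveler.
Adding €950 to the €2,750 already spent would give €3,700, which exceeds the €3,000 cap; the traveler pays just €3,000 − €2,750 = €250.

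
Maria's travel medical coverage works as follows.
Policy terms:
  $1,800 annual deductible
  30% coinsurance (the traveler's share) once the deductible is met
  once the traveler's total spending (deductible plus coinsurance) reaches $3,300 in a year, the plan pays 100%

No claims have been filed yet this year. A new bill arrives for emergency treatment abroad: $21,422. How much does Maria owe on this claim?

$3,300

The full $1,800 deductible is still open; $1,800 of this bill applies to it.
After the $1,800 deductible portion, $21,422 − $1,800 = $19,622 is subject to coinsurance.
Traveler's 30% share of $19,622 is $5,886.60.
So the traveler owes $1,800 + $5,886.60 = $7,686.60 before any cap.
Adding $7,686.60 to the $0 already spent would give $7,686.60, which exceeds the $3,300 cap; the traveler pays just $3,300 − $0 = $3,300.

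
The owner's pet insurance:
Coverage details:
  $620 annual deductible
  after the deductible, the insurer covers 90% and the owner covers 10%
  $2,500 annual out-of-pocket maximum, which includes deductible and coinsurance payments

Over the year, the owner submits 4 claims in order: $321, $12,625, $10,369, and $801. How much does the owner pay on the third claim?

$647.40

Claim 1 — $321: entire amount goes to the deductible. Owner owes $321 (running OOP $321).
Claim 2 — $12,625: $299 to deductible, leaving $12,326; 10% of $12,326 = $1,232.60. Cost to owner: $1,531.60. OOP to date $1,852.60.
Claim 3 — $10,369: deductible met; 10% of $10,369 = $1,036.90. That would push OOP to $2,889.50, over the $2,500 cap, so owner pays $2,500 − $1,852.60 = $647.40.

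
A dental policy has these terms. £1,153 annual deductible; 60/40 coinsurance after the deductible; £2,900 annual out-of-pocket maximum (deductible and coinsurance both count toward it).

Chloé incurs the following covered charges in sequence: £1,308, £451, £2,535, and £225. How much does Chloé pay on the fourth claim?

Claim 1 (£1,308): deductible takes £1,153, £155 remains; 40% of £155 = £62. Patient pays £1,215; OOP now £1,215.
Claim 2 (£451): deductible already satisfied, so patient's share is 40% × £451 = £180.40. Cost to patient: £180.40. OOP to date £1,395.40.
Claim 3 (£2,535): deductible met; 40% of £2,535 = £1,014. Patient owes £1,014 (running OOP £2,409.40).
Claim 4 (£225): 40% coinsurance on £225 = £90. Patient owes £90 (running OOP £2,499.40).

£90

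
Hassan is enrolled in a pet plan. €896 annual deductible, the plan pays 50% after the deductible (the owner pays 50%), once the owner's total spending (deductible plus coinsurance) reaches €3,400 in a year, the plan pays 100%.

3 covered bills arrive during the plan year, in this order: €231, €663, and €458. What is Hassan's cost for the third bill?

Bill 1, €231: entire amount goes to the deductible. Cost to owner: €231. OOP to date €231.
Bill 2, €663: all of it applies to the deductible. Cost to owner: €663. OOP to date €894.
Bill 3, €458: deductible takes €2, €456 remains; owner's 50% is €228. Cost to owner: €230. OOP to date €1,124.

€230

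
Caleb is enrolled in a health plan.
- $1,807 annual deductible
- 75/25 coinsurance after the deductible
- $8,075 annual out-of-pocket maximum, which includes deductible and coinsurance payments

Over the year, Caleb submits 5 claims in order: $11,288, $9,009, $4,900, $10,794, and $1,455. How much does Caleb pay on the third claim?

Bill 1, $11,288: deductible takes $1,807, $9,481 remains; patient's 25% is $2,370.25. Patient pays $4,177.25; OOP now $4,177.25.
Bill 2, $9,009: 25% coinsurance on $9,009 = $2,252.25. Patient pays $2,252.25; OOP now $6,429.50.
Bill 3, $4,900: 25% coinsurance on $4,900 = $1,225. Patient owes $1,225 (running OOP $7,654.50).

$1,225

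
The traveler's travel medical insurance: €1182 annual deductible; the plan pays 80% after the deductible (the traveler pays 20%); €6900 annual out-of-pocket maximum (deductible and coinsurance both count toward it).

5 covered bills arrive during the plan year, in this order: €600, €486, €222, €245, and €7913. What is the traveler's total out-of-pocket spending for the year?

#1 (€600): all of it applies to the deductible. Traveler owes €600 (running OOP €600).
#2 (€486): entire amount goes to the deductible. Traveler owes €486 (running OOP €1086).
#3 (€222): deductible takes €96, €126 remains; coinsurance €126 × 20% = €25.20. Traveler pays €121.20; OOP now €1207.20.
#4 (€245): deductible met; 20% of €245 = €49. Traveler owes €49 (running OOP €1256.20).
#5 (€7913): 20% coinsurance on €7913 = €1582.60. Cost to traveler: €1582.60. OOP to date €2838.80.
Summing the traveler's payments: €600 + €486 + €121.20 + €49 + €1582.60 = €2838.80.

€2838.80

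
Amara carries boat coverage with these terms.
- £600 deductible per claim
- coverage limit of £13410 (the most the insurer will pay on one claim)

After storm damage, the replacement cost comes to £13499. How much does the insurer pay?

Subtract the deductible: £13499 − £600 = £12899.
£12899 ≤ £13410, so the limit doesn't bind; insurer pays £12899.

£12899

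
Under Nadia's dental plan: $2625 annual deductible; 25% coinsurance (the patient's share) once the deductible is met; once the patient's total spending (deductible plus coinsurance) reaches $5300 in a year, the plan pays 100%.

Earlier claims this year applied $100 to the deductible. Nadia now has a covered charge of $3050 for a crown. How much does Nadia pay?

$2656.25

$100 of the $2625 deductible is already met, leaving $2525.
The remaining $525 (= $3050 − $2525) moves to coinsurance.
Coinsurance: $525 × 25% = $131.25.
That puts the patient's cost at $2525 + $131.25 = $2656.25 before any cap.
Cumulative spending $100 + $2656.25 = $2756.25 stays under the $5300 maximum.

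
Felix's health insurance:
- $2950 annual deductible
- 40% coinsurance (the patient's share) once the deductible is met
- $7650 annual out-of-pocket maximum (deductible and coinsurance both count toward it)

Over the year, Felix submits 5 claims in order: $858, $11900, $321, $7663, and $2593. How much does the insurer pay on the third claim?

$192.60

Bill 1, $858: entire amount goes to the deductible. Patient owes $858 (running OOP $858). Insurer: $858 − $858 = $0.
Bill 2, $11900: $2092 to deductible, leaving $9808; coinsurance $9808 × 40% = $3923.20. Cost to patient: $6015.20. OOP to date $6873.20. Insurer: $11900 − $6015.20 = $5884.80.
Bill 3, $321: deductible already satisfied, so patient's share is 40% × $321 = $128.40. Patient owes $128.40 (running OOP $7001.60). Plan pays $321 − $128.40 = $192.60.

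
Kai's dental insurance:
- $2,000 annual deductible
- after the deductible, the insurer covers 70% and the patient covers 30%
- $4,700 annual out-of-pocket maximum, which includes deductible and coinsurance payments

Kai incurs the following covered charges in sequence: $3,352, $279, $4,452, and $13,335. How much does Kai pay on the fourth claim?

#1 ($3,352): deductible takes $2,000, $1,352 remains; patient's 30% is $405.60. Patient owes $2,405.60 (running OOP $2,405.60).
#2 ($279): deductible already satisfied, so patient's share is 30% × $279 = $83.70. Patient owes $83.70 (running OOP $2,489.30).
#3 ($4,452): 30% coinsurance on $4,452 = $1,335.60. Cost to patient: $1,335.60. OOP to date $3,824.90.
#4 ($13,335): deductible already satisfied, so patient's share is 30% × $13,335 = $4,000.50. OOP would hit $7,825.40 > $4,700, so the cap limits the patient to $4,700 − $3,824.90 = $875.10.

$875.10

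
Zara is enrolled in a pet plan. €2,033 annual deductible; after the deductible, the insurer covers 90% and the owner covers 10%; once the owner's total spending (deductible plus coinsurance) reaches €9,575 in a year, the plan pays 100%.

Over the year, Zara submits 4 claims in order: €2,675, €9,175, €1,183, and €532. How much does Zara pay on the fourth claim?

€53.20

#1 (€2,675): deductible takes €2,033, €642 remains; coinsurance €642 × 10% = €64.20. Owner owes €2,097.20 (running OOP €2,097.20).
#2 (€9,175): deductible met; 10% of €9,175 = €917.50. Cost to owner: €917.50. OOP to date €3,014.70.
#3 (€1,183): deductible already satisfied, so owner's share is 10% × €1,183 = €118.30. Cost to owner: €118.30. OOP to date €3,133.
#4 (€532): deductible met; 10% of €532 = €53.20. Owner pays €53.20; OOP now €3,186.20.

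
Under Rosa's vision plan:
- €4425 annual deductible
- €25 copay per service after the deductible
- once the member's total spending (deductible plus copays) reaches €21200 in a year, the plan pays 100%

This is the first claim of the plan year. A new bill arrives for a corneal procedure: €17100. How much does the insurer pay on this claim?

€12650

Deductible not yet touched, so the first €4425 of the bill goes to the deductible.
That leaves €17100 − €4425 = €12675 for the copay.
Copay on this service: €25.
Member responsibility before any cap: €4425 + €25 = €4450.
Year-to-date out-of-pocket becomes €0 + €4450 = €4450, still under the €21200 maximum, so no cap applies.
Insurer pays the balance: €17100 − €4450 = €12650.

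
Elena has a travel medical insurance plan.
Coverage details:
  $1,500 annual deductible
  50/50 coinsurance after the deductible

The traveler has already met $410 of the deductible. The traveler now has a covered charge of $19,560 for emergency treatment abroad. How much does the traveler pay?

Deductible still to meet: $1,500 − $410 = $1,090.
That leaves $19,560 − $1,090 = $18,470 for coinsurance.
50% of $18,470 = $9,235 falls to the traveler.
That puts the traveler's cost at $1,090 + $9,235 = $10,325.

$10,325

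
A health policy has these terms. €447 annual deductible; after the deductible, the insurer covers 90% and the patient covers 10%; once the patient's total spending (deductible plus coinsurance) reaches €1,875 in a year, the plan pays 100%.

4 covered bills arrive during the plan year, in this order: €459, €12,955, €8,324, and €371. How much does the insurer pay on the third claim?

€8,192.70

Bill 1, €459: €447 finishes the deductible; €12 goes to coinsurance; patient's 10% is €1.20. Patient owes €448.20 (running OOP €448.20). Plan pays €459 − €448.20 = €10.80.
Bill 2, €12,955: 10% coinsurance on €12,955 = €1,295.50. Patient pays €1,295.50; OOP now €1,743.70. Plan pays €12,955 − €1,295.50 = €11,659.50.
Bill 3, €8,324: 10% coinsurance on €8,324 = €832.40. OOP would hit €2,576.10 > €1,875, so the cap limits the patient to €1,875 − €1,743.70 = €131.30. Insurer: €8,324 − €131.30 = €8,192.70.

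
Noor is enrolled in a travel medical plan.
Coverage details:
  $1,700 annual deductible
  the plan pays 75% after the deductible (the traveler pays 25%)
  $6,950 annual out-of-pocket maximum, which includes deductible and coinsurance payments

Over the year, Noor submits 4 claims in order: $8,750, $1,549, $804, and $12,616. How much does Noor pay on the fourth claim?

$2,899.25

#1 ($8,750): $1,700 finishes the deductible; $7,050 goes to coinsurance; traveler's 25% is $1,762.50. Traveler owes $3,462.50 (running OOP $3,462.50).
#2 ($1,549): deductible already satisfied, so traveler's share is 25% × $1,549 = $387.25. Traveler owes $387.25 (running OOP $3,849.75).
#3 ($804): 25% coinsurance on $804 = $201. Traveler owes $201 (running OOP $4,050.75).
#4 ($12,616): deductible already satisfied, so traveler's share is 25% × $12,616 = $3,154. Adding that to $4,050.75 gives $7,204.75, past the $6,950 cap; traveler pays only $6,950 − $4,050.75 = $2,899.25.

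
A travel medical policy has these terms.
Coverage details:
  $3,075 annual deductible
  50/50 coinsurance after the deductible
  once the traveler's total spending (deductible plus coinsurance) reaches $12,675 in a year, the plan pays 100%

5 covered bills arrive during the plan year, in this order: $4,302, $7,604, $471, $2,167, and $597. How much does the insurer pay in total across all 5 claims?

$6,033

Claim 1 — $4,302: deductible takes $3,075, $1,227 remains; coinsurance $1,227 × 50% = $613.50. Traveler owes $3,688.50 (running OOP $3,688.50). Plan pays $4,302 − $3,688.50 = $613.50.
Claim 2 — $7,604: 50% coinsurance on $7,604 = $3,802. Cost to traveler: $3,802. OOP to date $7,490.50. Plan pays $7,604 − $3,802 = $3,802.
Claim 3 — $471: deductible already satisfied, so traveler's share is 50% × $471 = $235.50. Traveler pays $235.50; OOP now $7,726. Plan pays $471 − $235.50 = $235.50.
Claim 4 — $2,167: deductible met; 50% of $2,167 = $1,083.50. Traveler pays $1,083.50; OOP now $8,809.50. Plan pays $2,167 − $1,083.50 = $1,083.50.
Claim 5 — $597: 50% coinsurance on $597 = $298.50. Traveler owes $298.50 (running OOP $9,108). Plan pays $597 − $298.50 = $298.50.
Insurer total: $613.50 + $3,802 + $235.50 + $1,083.50 + $298.50 = $6,033.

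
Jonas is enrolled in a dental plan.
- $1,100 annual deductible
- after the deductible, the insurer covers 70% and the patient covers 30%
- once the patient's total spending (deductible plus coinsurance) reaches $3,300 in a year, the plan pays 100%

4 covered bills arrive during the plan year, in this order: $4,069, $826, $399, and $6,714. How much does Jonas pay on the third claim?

Claim 1 — $4,069: deductible takes $1,100, $2,969 remains; patient's 30% is $890.70. Patient pays $1,990.70; OOP now $1,990.70.
Claim 2 — $826: 30% coinsurance on $826 = $247.80. Cost to patient: $247.80. OOP to date $2,238.50.
Claim 3 — $399: 30% coinsurance on $399 = $119.70. Patient owes $119.70 (running OOP $2,358.20).

$119.70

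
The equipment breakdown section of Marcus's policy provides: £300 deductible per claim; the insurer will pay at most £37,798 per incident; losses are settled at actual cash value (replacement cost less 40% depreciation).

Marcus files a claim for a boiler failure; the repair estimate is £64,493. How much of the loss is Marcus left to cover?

£26,695

Depreciate 40%: the covered value is £64,493 × 0.6 = £38,695.80.
Subtract the deductible: £38,695.80 − £300 = £38,395.80.
£38,395.80 exceeds the £37,798 limit, so the insurer pays the limit: £37,798.
Out of pocket: £64,493 − £37,798 = £26,695.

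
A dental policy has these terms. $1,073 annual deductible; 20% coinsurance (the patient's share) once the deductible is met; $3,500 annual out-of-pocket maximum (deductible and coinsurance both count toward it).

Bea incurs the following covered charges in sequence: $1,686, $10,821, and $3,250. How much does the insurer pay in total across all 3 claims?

$12,257

Bill 1, $1,686: deductible takes $1,073, $613 remains; patient's 20% is $122.60. Patient owes $1,195.60 (running OOP $1,195.60). Plan pays $1,686 − $1,195.60 = $490.40.
Bill 2, $10,821: 20% coinsurance on $10,821 = $2,164.20. Patient owes $2,164.20 (running OOP $3,359.80). Insurer: $10,821 − $2,164.20 = $8,656.80.
Bill 3, $3,250: deductible met; 20% of $3,250 = $650. Adding that to $3,359.80 gives $4,009.80, past the $3,500 cap; patient pays only $3,500 − $3,359.80 = $140.20. Plan pays $3,250 − $140.20 = $3,109.80.
Insurer total = bills − patient's total = $15,757 − $3,500 = $12,257.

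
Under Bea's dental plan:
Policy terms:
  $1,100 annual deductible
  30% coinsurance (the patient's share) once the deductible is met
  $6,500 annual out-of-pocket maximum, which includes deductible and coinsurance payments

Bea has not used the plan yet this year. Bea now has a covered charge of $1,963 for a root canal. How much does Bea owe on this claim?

The full $1,100 deductible is still open; $1,100 of this bill applies to it.
After the $1,100 deductible portion, $1,963 − $1,100 = $863 is subject to coinsurance.
Patient's 30% share of $863 is $258.90.
Patient responsibility before any cap: $1,100 + $258.90 = $1,358.90.
Year-to-date out-of-pocket becomes $0 + $1,358.90 = $1,358.90, still under the $6,500 maximum, so no cap applies.

$1,358.90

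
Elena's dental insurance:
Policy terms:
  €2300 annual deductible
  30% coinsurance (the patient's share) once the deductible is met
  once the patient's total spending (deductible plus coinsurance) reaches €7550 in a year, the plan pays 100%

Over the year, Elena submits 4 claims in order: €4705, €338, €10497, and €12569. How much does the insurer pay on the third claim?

#1 (€4705): €2300 to deductible, leaving €2405; coinsurance €2405 × 30% = €721.50. Cost to patient: €3021.50. OOP to date €3021.50. Insurer: €4705 − €3021.50 = €1683.50.
#2 (€338): 30% coinsurance on €338 = €101.40. Patient pays €101.40; OOP now €3122.90. Insurer: €338 − €101.40 = €236.60.
#3 (€10497): 30% coinsurance on €10497 = €3149.10. Patient owes €3149.10 (running OOP €6272). Insurer: €10497 − €3149.10 = €7347.90.

€7347.90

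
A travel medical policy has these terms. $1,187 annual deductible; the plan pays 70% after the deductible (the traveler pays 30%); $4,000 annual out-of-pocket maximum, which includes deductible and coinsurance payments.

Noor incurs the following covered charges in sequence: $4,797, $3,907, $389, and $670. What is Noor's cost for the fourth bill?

$201

Bill 1, $4,797: $1,187 to deductible, leaving $3,610; traveler's 30% is $1,083. Traveler owes $2,270 (running OOP $2,270).
Bill 2, $3,907: deductible met; 30% of $3,907 = $1,172.10. Cost to traveler: $1,172.10. OOP to date $3,442.10.
Bill 3, $389: deductible met; 30% of $389 = $116.70. Cost to traveler: $116.70. OOP to date $3,558.80.
Bill 4, $670: deductible already satisfied, so traveler's share is 30% × $670 = $201. Traveler owes $201 (running OOP $3,759.80).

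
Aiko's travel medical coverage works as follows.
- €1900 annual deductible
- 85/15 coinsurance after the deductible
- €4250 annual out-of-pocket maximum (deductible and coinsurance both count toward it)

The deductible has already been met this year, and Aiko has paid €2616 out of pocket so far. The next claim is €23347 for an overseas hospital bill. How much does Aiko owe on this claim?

€1634

The deductible is already satisfied, so the full bill goes to coinsurance.
Traveler's 15% share of €23347 is €3502.05.
Adding €3502.05 to the €2616 already spent would give €6118.05, which exceeds the €4250 cap; the traveler pays just €4250 − €2616 = €1634.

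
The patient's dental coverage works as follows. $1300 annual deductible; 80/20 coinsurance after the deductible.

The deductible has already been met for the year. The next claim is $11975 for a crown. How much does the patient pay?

The deductible is already satisfied, so the full bill goes to coinsurance.
20% of $11975 = $2395 falls to the patient.

$2395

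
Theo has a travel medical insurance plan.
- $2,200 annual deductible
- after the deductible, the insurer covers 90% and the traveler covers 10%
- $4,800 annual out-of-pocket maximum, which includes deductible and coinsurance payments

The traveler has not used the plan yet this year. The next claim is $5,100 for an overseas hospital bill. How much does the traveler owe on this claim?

The full $2,200 deductible is still open; $2,200 of this bill applies to it.
The remaining $2,900 (= $5,100 − $2,200) moves to coinsurance.
Coinsurance: $2,900 × 10% = $290.
Traveler responsibility before any cap: $2,200 + $290 = $2,490.
Total out-of-pocket so far would be $0 + $2,490 = $2,490, below the $4,800 cap — no reduction.

$2,490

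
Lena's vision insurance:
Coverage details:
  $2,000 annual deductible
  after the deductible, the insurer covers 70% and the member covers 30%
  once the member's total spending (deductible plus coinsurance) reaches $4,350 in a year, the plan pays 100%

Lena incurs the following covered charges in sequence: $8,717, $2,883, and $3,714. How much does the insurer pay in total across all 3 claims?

Claim 1 ($8,717): $2,000 to deductible, leaving $6,717; member's 30% is $2,015.10. Member owes $4,015.10 (running OOP $4,015.10). Insurer: $8,717 − $4,015.10 = $4,701.90.
Claim 2 ($2,883): deductible already satisfied, so member's share is 30% × $2,883 = $864.90. That would push OOP to $4,880, over the $4,350 cap, so member pays $4,350 − $4,015.10 = $334.90. Insurer: $2,883 − $334.90 = $2,548.10.
Claim 3 ($3,714): deductible already satisfied, so member's share is 30% × $3,714 = $1,114.20. Adding that to $4,350 gives $5,464.20, past the $4,350 cap; member pays only $4,350 − $4,350 = $0. Insurer: $3,714 − $0 = $3,714.
Insurer total: $4,701.90 + $2,548.10 + $3,714 = $10,964.

$10,964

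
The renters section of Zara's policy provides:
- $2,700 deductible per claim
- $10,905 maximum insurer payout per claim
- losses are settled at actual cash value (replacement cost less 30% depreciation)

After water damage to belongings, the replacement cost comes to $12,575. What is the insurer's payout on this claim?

$6,102.50

At 30% depreciation, ACV = $12,575 − $3,772.50 = $8,802.50.
After the deductible, $8,802.50 − $2,700 = $6,102.50 remains.
$6,102.50 ≤ $10,905, so the limit doesn't bind; insurer pays $6,102.50.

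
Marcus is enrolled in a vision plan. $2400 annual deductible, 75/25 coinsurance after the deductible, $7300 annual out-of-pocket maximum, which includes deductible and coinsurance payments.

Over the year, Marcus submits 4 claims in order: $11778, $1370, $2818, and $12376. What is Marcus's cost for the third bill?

$704.50

Claim 1 ($11778): $2400 finishes the deductible; $9378 goes to coinsurance; coinsurance $9378 × 25% = $2344.50. Member pays $4744.50; OOP now $4744.50.
Claim 2 ($1370): 25% coinsurance on $1370 = $342.50. Cost to member: $342.50. OOP to date $5087.
Claim 3 ($2818): deductible already satisfied, so member's share is 25% × $2818 = $704.50. Member owes $704.50 (running OOP $5791.50).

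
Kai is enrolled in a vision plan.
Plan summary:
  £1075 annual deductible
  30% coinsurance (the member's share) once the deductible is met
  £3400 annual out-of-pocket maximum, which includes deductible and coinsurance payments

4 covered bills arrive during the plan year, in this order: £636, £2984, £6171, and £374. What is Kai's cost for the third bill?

£1561.50

Bill 1, £636: fully absorbed by the deductible. Cost to member: £636. OOP to date £636.
Bill 2, £2984: £439 finishes the deductible; £2545 goes to coinsurance; 30% of £2545 = £763.50. Member owes £1202.50 (running OOP £1838.50).
Bill 3, £6171: deductible already satisfied, so member's share is 30% × £6171 = £1851.30. That would push OOP to £3689.80, over the £3400 cap, so member pays £3400 − £1838.50 = £1561.50.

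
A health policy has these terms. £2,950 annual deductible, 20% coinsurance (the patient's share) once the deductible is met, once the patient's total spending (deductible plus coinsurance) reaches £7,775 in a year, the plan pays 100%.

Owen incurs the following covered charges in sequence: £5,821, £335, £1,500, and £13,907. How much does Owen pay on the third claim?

£300

#1 (£5,821): £2,950 finishes the deductible; £2,871 goes to coinsurance; coinsurance £2,871 × 20% = £574.20. Cost to patient: £3,524.20. OOP to date £3,524.20.
#2 (£335): deductible already satisfied, so patient's share is 20% × £335 = £67. Patient pays £67; OOP now £3,591.20.
#3 (£1,500): deductible already satisfied, so patient's share is 20% × £1,500 = £300. Cost to patient: £300. OOP to date £3,891.20.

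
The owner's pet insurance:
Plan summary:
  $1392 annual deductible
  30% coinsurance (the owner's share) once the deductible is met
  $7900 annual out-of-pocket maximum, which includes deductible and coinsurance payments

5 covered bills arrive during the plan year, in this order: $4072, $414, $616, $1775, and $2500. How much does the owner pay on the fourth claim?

$532.50

#1 ($4072): $1392 finishes the deductible; $2680 goes to coinsurance; coinsurance $2680 × 30% = $804. Cost to owner: $2196. OOP to date $2196.
#2 ($414): deductible already satisfied, so owner's share is 30% × $414 = $124.20. Owner owes $124.20 (running OOP $2320.20).
#3 ($616): 30% coinsurance on $616 = $184.80. Owner owes $184.80 (running OOP $2505).
#4 ($1775): deductible met; 30% of $1775 = $532.50. Owner owes $532.50 (running OOP $3037.50).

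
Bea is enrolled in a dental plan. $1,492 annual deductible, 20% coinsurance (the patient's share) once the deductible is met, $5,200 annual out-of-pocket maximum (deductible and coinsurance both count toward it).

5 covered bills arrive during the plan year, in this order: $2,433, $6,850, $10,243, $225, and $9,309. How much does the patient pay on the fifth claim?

$56.20

Bill 1, $2,433: $1,492 to deductible, leaving $941; coinsurance $941 × 20% = $188.20. Cost to patient: $1,680.20. OOP to date $1,680.20.
Bill 2, $6,850: deductible met; 20% of $6,850 = $1,370. Cost to patient: $1,370. OOP to date $3,050.20.
Bill 3, $10,243: deductible met; 20% of $10,243 = $2,048.60. Patient pays $2,048.60; OOP now $5,098.80.
Bill 4, $225: 20% coinsurance on $225 = $45. Patient pays $45; OOP now $5,143.80.
Bill 5, $9,309: deductible met; 20% of $9,309 = $1,861.80. That would push OOP to $7,005.60, over the $5,200 cap, so patient pays $5,200 − $5,143.80 = $56.20.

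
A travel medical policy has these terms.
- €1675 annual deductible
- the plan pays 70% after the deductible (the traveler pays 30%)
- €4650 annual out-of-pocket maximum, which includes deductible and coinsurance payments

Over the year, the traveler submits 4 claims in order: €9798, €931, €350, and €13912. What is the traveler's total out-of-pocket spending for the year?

€4650

Claim 1 (€9798): €1675 to deductible, leaving €8123; traveler's 30% is €2436.90. Traveler owes €4111.90 (running OOP €4111.90).
Claim 2 (€931): 30% coinsurance on €931 = €279.30. Traveler pays €279.30; OOP now €4391.20.
Claim 3 (€350): deductible already satisfied, so traveler's share is 30% × €350 = €105. Traveler owes €105 (running OOP €4496.20).
Claim 4 (€13912): 30% coinsurance on €13912 = €4173.60. Adding that to €4496.20 gives €8669.80, past the €4650 cap; traveler pays only €4650 − €4496.20 = €153.80.
Total paid by the traveler: €4111.90 + €279.30 + €105 + €153.80 = €4650.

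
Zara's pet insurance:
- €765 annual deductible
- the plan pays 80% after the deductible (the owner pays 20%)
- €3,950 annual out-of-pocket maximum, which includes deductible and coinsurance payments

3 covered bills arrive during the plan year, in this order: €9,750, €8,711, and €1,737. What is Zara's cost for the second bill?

€1,388

#1 (€9,750): €765 finishes the deductible; €8,985 goes to coinsurance; coinsurance €8,985 × 20% = €1,797. Owner owes €2,562 (running OOP €2,562).
#2 (€8,711): 20% coinsurance on €8,711 = €1,742.20. Adding that to €2,562 gives €4,304.20, past the €3,950 cap; owner pays only €3,950 − €2,562 = €1,388.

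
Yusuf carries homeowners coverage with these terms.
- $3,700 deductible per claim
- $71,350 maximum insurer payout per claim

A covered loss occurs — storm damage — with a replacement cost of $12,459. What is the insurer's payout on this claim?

$8,759

Less the $3,700 deductible: $12,459 − $3,700 = $8,759.
$8,759 is within the $71,350 limit, so the insurer pays $8,759.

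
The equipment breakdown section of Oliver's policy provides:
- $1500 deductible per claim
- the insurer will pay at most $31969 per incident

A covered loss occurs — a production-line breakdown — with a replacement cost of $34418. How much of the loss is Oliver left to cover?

After the deductible, $34418 − $1500 = $32918 remains.
$32918 exceeds the $31969 limit, so the insurer pays the limit: $31969.
Out of pocket: $34418 − $31969 = $2449.

$2449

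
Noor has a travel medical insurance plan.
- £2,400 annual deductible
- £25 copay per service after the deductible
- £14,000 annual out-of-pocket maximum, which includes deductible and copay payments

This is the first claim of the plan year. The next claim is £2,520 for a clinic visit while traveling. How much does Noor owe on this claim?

Nothing has been paid toward the £2,400 deductible, so the first £2,400 of this charge is applied there.
That leaves £2,520 − £2,400 = £120 for the copay.
Copay on this service: £25.
That puts the traveler's cost at £2,400 + £25 = £2,425 before any cap.
Cumulative spending £0 + £2,425 = £2,425 stays under the £14,000 maximum.

£2,425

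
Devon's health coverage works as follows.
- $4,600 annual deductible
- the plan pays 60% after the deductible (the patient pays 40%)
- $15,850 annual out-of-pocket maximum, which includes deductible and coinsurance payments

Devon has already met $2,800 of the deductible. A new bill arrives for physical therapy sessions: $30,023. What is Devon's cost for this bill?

Remaining deductible: $4,600 − $2,800 = $1,800.
After the $1,800 deductible portion, $30,023 − $1,800 = $28,223 is subject to coinsurance.
Patient's 40% share of $28,223 is $11,289.20.
That puts the patient's cost at $1,800 + $11,289.20 = $13,089.20 before any cap.
Adding $13,089.20 to the $2,800 already spent would give $15,889.20, which exceeds the $15,850 cap; the patient pays just $15,850 − $2,800 = $13,050.

$13,050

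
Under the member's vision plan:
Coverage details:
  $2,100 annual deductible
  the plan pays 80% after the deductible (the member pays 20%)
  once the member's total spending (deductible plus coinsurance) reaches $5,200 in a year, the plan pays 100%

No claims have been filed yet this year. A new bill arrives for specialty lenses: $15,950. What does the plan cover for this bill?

$11,080

Deductible not yet touched, so the first $2,100 of the bill goes to the deductible.
After the $2,100 deductible portion, $15,950 − $2,100 = $13,850 is subject to coinsurance.
20% of $13,850 = $2,770 falls to the member.
So the member owes $2,100 + $2,770 = $4,870 before any cap.
Total out-of-pocket so far would be $0 + $4,870 = $4,870, below the $5,200 cap — no reduction.
The insurer covers the remainder: $15,950 − $4,870 = $11,080.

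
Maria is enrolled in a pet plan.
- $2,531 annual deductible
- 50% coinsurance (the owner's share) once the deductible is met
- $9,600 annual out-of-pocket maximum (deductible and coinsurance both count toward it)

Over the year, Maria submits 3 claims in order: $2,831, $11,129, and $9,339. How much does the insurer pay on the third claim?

$7,984.50

Claim 1 ($2,831): $2,531 finishes the deductible; $300 goes to coinsurance; 50% of $300 = $150. Owner pays $2,681; OOP now $2,681. Insurer: $2,831 − $2,681 = $150.
Claim 2 ($11,129): deductible met; 50% of $11,129 = $5,564.50. Cost to owner: $5,564.50. OOP to date $8,245.50. Insurer: $11,129 − $5,564.50 = $5,564.50.
Claim 3 ($9,339): deductible already satisfied, so owner's share is 50% × $9,339 = $4,669.50. That would push OOP to $12,915, over the $9,600 cap, so owner pays $9,600 − $8,245.50 = $1,354.50. Insurer: $9,339 − $1,354.50 = $7,984.50.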